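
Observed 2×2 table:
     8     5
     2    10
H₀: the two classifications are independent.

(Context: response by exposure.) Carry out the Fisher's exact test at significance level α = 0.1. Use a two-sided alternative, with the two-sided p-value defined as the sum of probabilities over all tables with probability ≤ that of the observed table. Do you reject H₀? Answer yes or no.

Margins: r₁=13, r₂=12, c₁=10, c₂=15, n=25
p_obs = C(13,8)·C(12,2)/C(25,10); sum pmf over tables with pmf ≤ p_obs
p-value (two-sided) = 0.04141
At α=0.1: p < α → reject H₀

reject H₀: yes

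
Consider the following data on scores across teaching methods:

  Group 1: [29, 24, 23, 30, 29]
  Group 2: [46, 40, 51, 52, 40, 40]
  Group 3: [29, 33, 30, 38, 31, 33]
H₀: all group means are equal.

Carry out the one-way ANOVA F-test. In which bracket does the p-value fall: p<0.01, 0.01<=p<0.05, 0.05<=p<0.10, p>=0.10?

Group means [27.00, 44.83, 32.33], grand mean 35.176
SSB = Σnᵢ(x̄ᵢ−x̄)² = 942.304; SSW = ΣΣ(x−x̄ᵢ)² = 254.167
MSB = 942.304/2 = 471.1520; MSW = 254.167/14 = 18.1548
F = MSB/MSW = 25.9520
df = (2, 14)
p-value (upper-tail) = 0.00002
→ bracket: p<0.01

p-value bracket: p<0.01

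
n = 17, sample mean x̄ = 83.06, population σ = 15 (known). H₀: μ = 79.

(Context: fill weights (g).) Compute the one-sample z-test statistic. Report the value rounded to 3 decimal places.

SE = σ/√n = 15/√17 = 3.6380
z = (x̄−μ₀)/SE = (83.06−79)/3.6380 = 1.1160

test statistic = 1.116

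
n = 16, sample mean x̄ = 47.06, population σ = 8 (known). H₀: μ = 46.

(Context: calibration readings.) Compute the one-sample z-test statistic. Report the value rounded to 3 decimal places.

SE = σ/√n = 8/√16 = 2.0000
z = (x̄−μ₀)/SE = (47.06−46)/2.0000 = 0.5300

test statistic = 0.530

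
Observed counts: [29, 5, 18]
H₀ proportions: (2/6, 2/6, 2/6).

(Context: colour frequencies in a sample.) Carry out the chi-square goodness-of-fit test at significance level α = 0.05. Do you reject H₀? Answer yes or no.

reject H₀: yes

n = 52; E_i = n·p_i = [17.33, 17.33, 17.33]
χ² = (29−17.33)²/17.33 + (5−17.33)²/17.33 + (18−17.33)²/17.33 = 16.6538
df = 2
p-value (upper-tail) = 0.00024
At α=0.05: p < α → reject H₀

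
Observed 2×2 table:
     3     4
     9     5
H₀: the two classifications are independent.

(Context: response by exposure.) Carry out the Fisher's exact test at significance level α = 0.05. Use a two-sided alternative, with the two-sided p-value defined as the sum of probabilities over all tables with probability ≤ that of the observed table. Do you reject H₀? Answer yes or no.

Margins: r₁=7, r₂=14, c₁=12, c₂=9, n=21
p_obs = C(7,3)·C(14,9)/C(21,12); sum pmf over tables with pmf ≤ p_obs
p-value (two-sided) = 0.39721
At α=0.05: p ≥ α → fail to reject H₀

reject H₀: no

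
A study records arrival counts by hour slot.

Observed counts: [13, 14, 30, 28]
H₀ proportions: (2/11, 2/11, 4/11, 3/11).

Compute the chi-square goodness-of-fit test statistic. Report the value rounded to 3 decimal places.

n = 85; E_i = n·p_i = [15.45, 15.45, 30.91, 23.18]
χ² = (13−15.45)²/15.45 + (14−15.45)²/15.45 + (30−30.91)²/30.91 + (28−23.18)²/23.18 = 1.5549
df = 3

test statistic = 1.555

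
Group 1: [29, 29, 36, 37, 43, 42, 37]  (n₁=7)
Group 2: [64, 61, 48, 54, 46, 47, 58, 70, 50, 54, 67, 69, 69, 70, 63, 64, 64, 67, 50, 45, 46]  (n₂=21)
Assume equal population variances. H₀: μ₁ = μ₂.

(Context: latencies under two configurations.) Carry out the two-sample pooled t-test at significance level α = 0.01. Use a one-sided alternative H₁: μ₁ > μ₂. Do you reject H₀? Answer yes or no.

reject H₀: no

x̄₁=36.143, s₁=5.551, n₁=7
x̄₂=58.381, s₂=9.135, n₂=21
s_p² = [6·5.551² + 20·9.135²]/26 = 71.3004
SE = √(s_p²·(1/7+1/21)) = 3.6852
t = (36.143−58.381)/3.6852 = -6.0344
df = 26
p-value (one-sided, H₁ greater) = 1.00000
At α=0.01: p ≥ α → fail to reject H₀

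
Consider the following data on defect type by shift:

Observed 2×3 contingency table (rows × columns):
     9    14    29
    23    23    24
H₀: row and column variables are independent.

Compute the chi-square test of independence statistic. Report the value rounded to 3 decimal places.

Row totals [52, 70], col totals [32, 37, 53], n=122
χ² = (9−13.64)²/13.64 + (14−15.77)²/15.77 + (29−22.59)²/22.59 + (23−18.36)²/18.36 + (23−21.23)²/21.23 + (24−30.41)²/30.41 = 6.2666
df = 2

test statistic = 6.267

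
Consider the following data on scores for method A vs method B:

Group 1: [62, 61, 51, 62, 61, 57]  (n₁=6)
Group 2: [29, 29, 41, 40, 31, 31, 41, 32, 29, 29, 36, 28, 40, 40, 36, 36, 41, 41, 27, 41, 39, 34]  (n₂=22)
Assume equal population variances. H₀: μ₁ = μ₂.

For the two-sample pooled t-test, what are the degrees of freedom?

df = n₁ + n₂ − 2 = 6 + 22 − 2 = 26

degrees of freedom = 26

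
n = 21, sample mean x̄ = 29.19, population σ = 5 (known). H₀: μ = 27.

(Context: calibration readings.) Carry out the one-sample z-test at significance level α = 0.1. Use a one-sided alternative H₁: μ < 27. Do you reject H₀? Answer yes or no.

reject H₀: no

SE = σ/√n = 5/√21 = 1.0911
z = (x̄−μ₀)/SE = (29.19−27)/1.0911 = 2.0072
p-value (one-sided, H₁ less) = 0.97763
At α=0.1: p ≥ α → fail to reject H₀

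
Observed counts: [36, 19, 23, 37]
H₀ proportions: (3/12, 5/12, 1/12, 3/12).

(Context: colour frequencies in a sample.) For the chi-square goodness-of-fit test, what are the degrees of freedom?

degrees of freedom = 3

df = k − 1 = 4 − 1 = 3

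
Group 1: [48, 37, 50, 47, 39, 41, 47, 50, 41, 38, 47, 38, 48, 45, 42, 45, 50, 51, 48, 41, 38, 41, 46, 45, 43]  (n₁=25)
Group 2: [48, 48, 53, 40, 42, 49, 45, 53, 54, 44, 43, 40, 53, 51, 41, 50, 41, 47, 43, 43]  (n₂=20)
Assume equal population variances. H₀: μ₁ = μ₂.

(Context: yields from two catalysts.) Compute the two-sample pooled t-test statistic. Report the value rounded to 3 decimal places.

x̄₁=44.240, s₁=4.381, n₁=25
x̄₂=46.400, s₂=4.795, n₂=20
s_p² = [24·4.381² + 19·4.795²]/43 = 20.8688
SE = √(s_p²·(1/25+1/20)) = 1.3705
t = (44.240−46.400)/1.3705 = -1.5761
df = 43

test statistic = -1.576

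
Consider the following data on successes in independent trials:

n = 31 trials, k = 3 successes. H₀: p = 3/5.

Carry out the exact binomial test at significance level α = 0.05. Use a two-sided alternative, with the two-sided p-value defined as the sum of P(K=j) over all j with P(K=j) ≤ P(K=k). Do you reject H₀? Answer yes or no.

Exact binomial: n=31, k=3, p₀=3/5=0.6000
P(X=j) = C(n,j)·p₀^j·(1−p₀)^(n−j); p = Σ P(X=j) over j with P(X=j) ≤ P(X=3)
p-value (two-sided) = 0.00000
At α=0.05: p < α → reject H₀

reject H₀: yes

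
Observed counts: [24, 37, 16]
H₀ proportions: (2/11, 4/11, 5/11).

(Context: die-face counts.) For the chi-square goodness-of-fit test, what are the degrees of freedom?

degrees of freedom = 2

df = k − 1 = 3 − 1 = 2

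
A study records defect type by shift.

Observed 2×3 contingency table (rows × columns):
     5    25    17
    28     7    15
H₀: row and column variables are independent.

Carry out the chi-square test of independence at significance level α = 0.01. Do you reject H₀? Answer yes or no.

Row totals [47, 50], col totals [33, 32, 32], n=97
χ² = (5−15.99)²/15.99 + (25−15.51)²/15.51 + (17−15.51)²/15.51 + (28−17.01)²/17.01 + (7−16.49)²/16.49 + (15−16.49)²/16.49 = 26.2126
df = 2
p-value (upper-tail) = 0.00000
At α=0.01: p < α → reject H₀

reject H₀: yes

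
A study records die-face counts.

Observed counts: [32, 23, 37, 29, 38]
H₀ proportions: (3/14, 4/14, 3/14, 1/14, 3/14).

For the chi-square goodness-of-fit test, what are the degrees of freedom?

df = k − 1 = 5 − 1 = 4

degrees of freedom = 4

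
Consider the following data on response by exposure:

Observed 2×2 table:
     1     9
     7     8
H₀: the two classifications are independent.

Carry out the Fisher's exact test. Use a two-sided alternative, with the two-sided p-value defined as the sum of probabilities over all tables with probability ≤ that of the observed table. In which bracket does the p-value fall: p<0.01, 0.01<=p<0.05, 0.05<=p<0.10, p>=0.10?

Margins: r₁=10, r₂=15, c₁=8, c₂=17, n=25
p_obs = C(10,1)·C(15,7)/C(25,8); sum pmf over tables with pmf ≤ p_obs
p-value (two-sided) = 0.08754
→ bracket: 0.05<=p<0.10

p-value bracket: 0.05<=p<0.10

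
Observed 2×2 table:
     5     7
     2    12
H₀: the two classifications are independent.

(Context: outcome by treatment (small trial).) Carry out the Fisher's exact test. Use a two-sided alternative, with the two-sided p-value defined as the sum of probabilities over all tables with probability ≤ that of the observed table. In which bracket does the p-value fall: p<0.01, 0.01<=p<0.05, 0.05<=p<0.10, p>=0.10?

Margins: r₁=12, r₂=14, c₁=7, c₂=19, n=26
p_obs = C(12,5)·C(14,2)/C(26,7); sum pmf over tables with pmf ≤ p_obs
p-value (two-sided) = 0.19043
→ bracket: p>=0.10

p-value bracket: p>=0.10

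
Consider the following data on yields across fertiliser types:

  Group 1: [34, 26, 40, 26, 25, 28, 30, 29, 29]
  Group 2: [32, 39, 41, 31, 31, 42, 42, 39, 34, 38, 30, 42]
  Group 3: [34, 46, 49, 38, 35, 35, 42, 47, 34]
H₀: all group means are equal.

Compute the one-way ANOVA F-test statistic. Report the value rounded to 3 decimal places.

Group means [29.67, 36.75, 40.00], grand mean 35.600
SSB = Σnᵢ(x̄ᵢ−x̄)² = 506.950; SSW = ΣΣ(x−x̄ᵢ)² = 728.250
MSB = 506.950/2 = 253.4750; MSW = 728.250/27 = 26.9722
F = MSB/MSW = 9.3976
df = (2, 27)

test statistic = 9.398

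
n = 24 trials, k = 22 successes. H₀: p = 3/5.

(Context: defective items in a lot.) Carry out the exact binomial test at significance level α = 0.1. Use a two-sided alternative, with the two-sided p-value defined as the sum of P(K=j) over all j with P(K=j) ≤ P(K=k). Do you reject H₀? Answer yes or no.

Exact binomial: n=24, k=22, p₀=3/5=0.6000
P(X=j) = C(n,j)·p₀^j·(1−p₀)^(n−j); p = Σ P(X=j) over j with P(X=j) ≤ P(X=22)
p-value (two-sided) = 0.00120
At α=0.1: p < α → reject H₀

reject H₀: yes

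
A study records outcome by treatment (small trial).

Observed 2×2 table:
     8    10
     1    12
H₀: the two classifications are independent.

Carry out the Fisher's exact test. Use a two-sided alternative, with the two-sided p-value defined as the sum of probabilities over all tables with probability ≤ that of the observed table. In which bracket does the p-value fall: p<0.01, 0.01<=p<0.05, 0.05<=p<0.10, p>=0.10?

Margins: r₁=18, r₂=13, c₁=9, c₂=22, n=31
p_obs = C(18,8)·C(13,1)/C(31,9); sum pmf over tables with pmf ≤ p_obs
p-value (two-sided) = 0.04484
→ bracket: 0.01<=p<0.05

p-value bracket: 0.01<=p<0.05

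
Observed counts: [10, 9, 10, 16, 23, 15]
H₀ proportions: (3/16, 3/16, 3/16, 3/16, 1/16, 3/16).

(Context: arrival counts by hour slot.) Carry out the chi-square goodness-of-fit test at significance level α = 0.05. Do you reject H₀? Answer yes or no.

reject H₀: yes

n = 83; E_i = n·p_i = [15.56, 15.56, 15.56, 15.56, 5.19, 15.56]
χ² = (10−15.56)²/15.56 + (9−15.56)²/15.56 + (10−15.56)²/15.56 + (16−15.56)²/15.56 + (23−5.19)²/5.19 + (15−15.56)²/15.56 = 67.9398
df = 5
p-value (upper-tail) = 0.00000
At α=0.05: p < α → reject H₀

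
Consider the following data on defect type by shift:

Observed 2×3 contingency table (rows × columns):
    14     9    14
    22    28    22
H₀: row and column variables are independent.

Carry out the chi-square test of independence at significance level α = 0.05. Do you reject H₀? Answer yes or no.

Row totals [37, 72], col totals [36, 37, 36], n=109
χ² = (14−12.22)²/12.22 + (9−12.56)²/12.56 + (14−12.22)²/12.22 + (22−23.78)²/23.78 + (28−24.44)²/24.44 + (22−23.78)²/23.78 = 2.3122
df = 2
p-value (upper-tail) = 0.31471
At α=0.05: p ≥ α → fail to reject H₀

reject H₀: no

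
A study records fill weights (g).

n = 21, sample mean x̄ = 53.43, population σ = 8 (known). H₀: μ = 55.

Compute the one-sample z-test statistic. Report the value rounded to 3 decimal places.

SE = σ/√n = 8/√21 = 1.7457
z = (x̄−μ₀)/SE = (53.43−55)/1.7457 = -0.8993

test statistic = -0.899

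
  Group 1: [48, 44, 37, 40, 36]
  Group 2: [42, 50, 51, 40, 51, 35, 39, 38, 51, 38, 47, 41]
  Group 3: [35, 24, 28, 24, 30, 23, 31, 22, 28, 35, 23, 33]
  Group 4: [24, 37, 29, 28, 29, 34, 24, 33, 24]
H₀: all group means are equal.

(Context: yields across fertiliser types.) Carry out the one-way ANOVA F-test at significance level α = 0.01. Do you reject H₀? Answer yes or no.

reject H₀: yes

Group means [41.00, 43.58, 28.00, 29.11], grand mean 34.895
SSB = Σnᵢ(x̄ᵢ−x̄)² = 1963.773; SSW = ΣΣ(x−x̄ᵢ)² = 931.806
MSB = 1963.773/3 = 654.5911; MSW = 931.806/34 = 27.4060
F = MSB/MSW = 23.8849
df = (3, 34)
p-value (upper-tail) = 0.00000
At α=0.01: p < α → reject H₀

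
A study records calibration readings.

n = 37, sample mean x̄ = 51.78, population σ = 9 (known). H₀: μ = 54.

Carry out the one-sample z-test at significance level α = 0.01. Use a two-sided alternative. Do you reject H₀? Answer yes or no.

reject H₀: no

SE = σ/√n = 9/√37 = 1.4796
z = (x̄−μ₀)/SE = (51.78−54)/1.4796 = -1.5004
p-value (two-sided) = 0.13351
At α=0.01: p ≥ α → fail to reject H₀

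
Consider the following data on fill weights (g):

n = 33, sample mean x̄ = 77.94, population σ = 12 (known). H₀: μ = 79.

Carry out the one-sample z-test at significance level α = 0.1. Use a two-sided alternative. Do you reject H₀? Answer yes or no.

reject H₀: no

SE = σ/√n = 12/√33 = 2.0889
z = (x̄−μ₀)/SE = (77.94−79)/2.0889 = -0.5074
p-value (two-sided) = 0.61185
At α=0.1: p ≥ α → fail to reject H₀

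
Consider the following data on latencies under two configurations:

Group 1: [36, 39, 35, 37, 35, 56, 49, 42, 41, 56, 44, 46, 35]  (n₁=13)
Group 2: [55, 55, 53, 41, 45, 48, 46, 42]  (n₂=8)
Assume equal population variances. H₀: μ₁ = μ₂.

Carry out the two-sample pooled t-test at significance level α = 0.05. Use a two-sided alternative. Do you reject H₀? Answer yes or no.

x̄₁=42.385, s₁=7.512, n₁=13
x̄₂=48.125, s₂=5.617, n₂=8
s_p² = [12·7.512² + 7·5.617²]/19 = 47.2606
SE = √(s_p²·(1/13+1/8)) = 3.0892
t = (42.385−48.125)/3.0892 = -1.8582
df = 19
p-value (two-sided) = 0.07870
At α=0.05: p ≥ α → fail to reject H₀

reject H₀: no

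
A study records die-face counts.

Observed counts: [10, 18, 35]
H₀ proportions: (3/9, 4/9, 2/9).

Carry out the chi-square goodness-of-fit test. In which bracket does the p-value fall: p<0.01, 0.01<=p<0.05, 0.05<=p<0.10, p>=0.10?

n = 63; E_i = n·p_i = [21.00, 28.00, 14.00]
χ² = (10−21.00)²/21.00 + (18−28.00)²/28.00 + (35−14.00)²/14.00 = 40.8333
df = 2
p-value (upper-tail) = 0.00000
→ bracket: p<0.01

p-value bracket: p<0.01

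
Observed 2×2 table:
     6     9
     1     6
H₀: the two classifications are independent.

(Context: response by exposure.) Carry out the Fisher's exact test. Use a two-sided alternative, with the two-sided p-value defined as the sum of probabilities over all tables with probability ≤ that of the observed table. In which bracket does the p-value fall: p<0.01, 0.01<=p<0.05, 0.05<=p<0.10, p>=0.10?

p-value bracket: p>=0.10

Margins: r₁=15, r₂=7, c₁=7, c₂=15, n=22
p_obs = C(15,6)·C(7,1)/C(22,7); sum pmf over tables with pmf ≤ p_obs
p-value (two-sided) = 0.35009
→ bracket: p>=0.10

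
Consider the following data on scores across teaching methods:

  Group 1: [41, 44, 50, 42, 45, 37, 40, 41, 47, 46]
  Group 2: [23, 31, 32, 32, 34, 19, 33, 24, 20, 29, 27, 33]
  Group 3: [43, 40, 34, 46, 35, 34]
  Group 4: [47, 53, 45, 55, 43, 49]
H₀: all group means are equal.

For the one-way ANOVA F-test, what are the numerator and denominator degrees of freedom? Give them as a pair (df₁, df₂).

k = 4 groups, N = 34 total
df = (k−1, N−k) = (4−1, 34−4) = (3, 30)

degrees of freedom = [3, 30]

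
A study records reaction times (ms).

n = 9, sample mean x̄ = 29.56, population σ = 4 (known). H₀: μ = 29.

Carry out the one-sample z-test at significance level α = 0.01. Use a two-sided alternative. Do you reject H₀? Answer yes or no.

SE = σ/√n = 4/√9 = 1.3333
z = (x̄−μ₀)/SE = (29.56−29)/1.3333 = 0.4200
p-value (two-sided) = 0.67449
At α=0.01: p ≥ α → fail to reject H₀

reject H₀: no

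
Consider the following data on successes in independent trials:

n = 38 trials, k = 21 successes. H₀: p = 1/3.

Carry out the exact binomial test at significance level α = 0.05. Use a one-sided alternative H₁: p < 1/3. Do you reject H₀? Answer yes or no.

Exact binomial: n=38, k=21, p₀=1/3=0.3333
P(X≤21) from Σ C(n,i)·p₀^i·(1−p₀)^(n−i)
p-value (one-sided, H₁ less) = 0.99839
At α=0.05: p ≥ α → fail to reject H₀

reject H₀: no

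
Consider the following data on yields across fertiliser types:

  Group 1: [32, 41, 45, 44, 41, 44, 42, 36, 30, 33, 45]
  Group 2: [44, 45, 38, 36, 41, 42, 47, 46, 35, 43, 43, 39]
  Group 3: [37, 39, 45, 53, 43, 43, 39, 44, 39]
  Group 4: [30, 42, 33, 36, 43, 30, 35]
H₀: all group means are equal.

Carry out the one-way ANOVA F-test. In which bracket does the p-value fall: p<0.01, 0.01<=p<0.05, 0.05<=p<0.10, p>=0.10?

p-value bracket: 0.01<=p<0.05

Group means [39.36, 41.58, 42.44, 35.57], grand mean 40.077
SSB = Σnᵢ(x̄ᵢ−x̄)² = 225.371; SSW = ΣΣ(x−x̄ᵢ)² = 829.399
MSB = 225.371/3 = 75.1235; MSW = 829.399/35 = 23.6971
F = MSB/MSW = 3.1702
df = (3, 35)
p-value (upper-tail) = 0.03625
→ bracket: 0.01<=p<0.05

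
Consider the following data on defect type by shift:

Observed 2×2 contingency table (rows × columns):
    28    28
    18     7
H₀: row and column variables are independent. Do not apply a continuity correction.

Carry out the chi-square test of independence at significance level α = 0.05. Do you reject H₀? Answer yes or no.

Row totals [56, 25], col totals [46, 35], n=81
χ² = (28−31.80)²/31.80 + (28−24.20)²/24.20 + (18−14.20)²/14.20 + (7−10.80)²/10.80 = 3.4090
df = 1
p-value (upper-tail) = 0.06484
At α=0.05: p ≥ α → fail to reject H₀

reject H₀: no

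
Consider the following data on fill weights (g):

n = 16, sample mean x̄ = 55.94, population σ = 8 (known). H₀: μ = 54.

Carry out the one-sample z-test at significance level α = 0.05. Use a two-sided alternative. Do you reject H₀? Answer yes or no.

SE = σ/√n = 8/√16 = 2.0000
z = (x̄−μ₀)/SE = (55.94−54)/2.0000 = 0.9700
p-value (two-sided) = 0.33205
At α=0.05: p ≥ α → fail to reject H₀

reject H₀: no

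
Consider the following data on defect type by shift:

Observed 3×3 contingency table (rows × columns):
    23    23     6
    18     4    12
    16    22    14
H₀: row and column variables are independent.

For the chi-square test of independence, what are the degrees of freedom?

degrees of freedom = 4

df = (r−1)(c−1) = (3−1)·(3−1) = 4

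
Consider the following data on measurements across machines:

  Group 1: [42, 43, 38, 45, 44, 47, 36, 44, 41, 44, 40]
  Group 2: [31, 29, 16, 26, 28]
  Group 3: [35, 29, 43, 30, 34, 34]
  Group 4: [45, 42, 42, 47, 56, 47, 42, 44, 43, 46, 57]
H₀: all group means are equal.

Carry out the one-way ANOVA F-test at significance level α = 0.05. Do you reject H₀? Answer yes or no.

Group means [42.18, 26.00, 34.17, 46.45], grand mean 39.697
SSB = Σnᵢ(x̄ᵢ−x̄)² = 1691.773; SSW = ΣΣ(x−x̄ᵢ)² = 647.197
MSB = 1691.773/3 = 563.9242; MSW = 647.197/29 = 22.3171
F = MSB/MSW = 25.2687
df = (3, 29)
p-value (upper-tail) = 0.00000
At α=0.05: p < α → reject H₀

reject H₀: yes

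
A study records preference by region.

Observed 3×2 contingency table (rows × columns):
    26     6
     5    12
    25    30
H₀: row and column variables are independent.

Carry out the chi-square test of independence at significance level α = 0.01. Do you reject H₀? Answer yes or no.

reject H₀: yes

Row totals [32, 17, 55], col totals [56, 48], n=104
χ² = (26−17.23)²/17.23 + (6−14.77)²/14.77 + (5−9.15)²/9.15 + (12−7.85)²/7.85 + (25−29.62)²/29.62 + (30−25.38)²/25.38 = 15.3121
df = 2
p-value (upper-tail) = 0.00047
At α=0.01: p < α → reject H₀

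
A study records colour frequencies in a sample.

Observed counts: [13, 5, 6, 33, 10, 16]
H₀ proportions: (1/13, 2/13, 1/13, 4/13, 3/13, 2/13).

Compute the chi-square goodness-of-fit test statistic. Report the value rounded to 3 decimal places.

test statistic = 18.977

n = 83; E_i = n·p_i = [6.38, 12.77, 6.38, 25.54, 19.15, 12.77]
χ² = (13−6.38)²/6.38 + (5−12.77)²/12.77 + (6−6.38)²/6.38 + (33−25.54)²/25.54 + (10−19.15)²/19.15 + (16−12.77)²/12.77 = 18.9769
df = 5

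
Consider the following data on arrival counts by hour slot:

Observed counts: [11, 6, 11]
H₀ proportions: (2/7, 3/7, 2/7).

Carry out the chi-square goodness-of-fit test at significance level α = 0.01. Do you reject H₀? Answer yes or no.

n = 28; E_i = n·p_i = [8.00, 12.00, 8.00]
χ² = (11−8.00)²/8.00 + (6−12.00)²/12.00 + (11−8.00)²/8.00 = 5.2500
df = 2
p-value (upper-tail) = 0.07244
At α=0.01: p ≥ α → fail to reject H₀

reject H₀: no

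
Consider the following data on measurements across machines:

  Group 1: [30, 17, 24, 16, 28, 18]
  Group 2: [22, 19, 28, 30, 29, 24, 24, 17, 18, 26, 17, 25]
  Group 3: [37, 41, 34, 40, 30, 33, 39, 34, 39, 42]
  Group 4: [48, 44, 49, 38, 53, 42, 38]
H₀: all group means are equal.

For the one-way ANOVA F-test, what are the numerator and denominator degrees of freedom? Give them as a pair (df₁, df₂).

k = 4 groups, N = 35 total
df = (k−1, N−k) = (4−1, 35−4) = (3, 31)

degrees of freedom = [3, 31]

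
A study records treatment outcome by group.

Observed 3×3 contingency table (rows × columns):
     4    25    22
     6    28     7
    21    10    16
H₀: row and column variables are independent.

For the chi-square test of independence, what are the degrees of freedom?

degrees of freedom = 4

df = (r−1)(c−1) = (3−1)·(3−1) = 4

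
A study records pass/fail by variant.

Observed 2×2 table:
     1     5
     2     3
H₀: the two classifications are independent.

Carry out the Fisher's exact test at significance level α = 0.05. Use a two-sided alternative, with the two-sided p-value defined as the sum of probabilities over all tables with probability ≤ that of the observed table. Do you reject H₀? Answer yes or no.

Margins: r₁=6, r₂=5, c₁=3, c₂=8, n=11
p_obs = C(6,1)·C(5,2)/C(11,3); sum pmf over tables with pmf ≤ p_obs
p-value (two-sided) = 0.54545
At α=0.05: p ≥ α → fail to reject H₀

reject H₀: no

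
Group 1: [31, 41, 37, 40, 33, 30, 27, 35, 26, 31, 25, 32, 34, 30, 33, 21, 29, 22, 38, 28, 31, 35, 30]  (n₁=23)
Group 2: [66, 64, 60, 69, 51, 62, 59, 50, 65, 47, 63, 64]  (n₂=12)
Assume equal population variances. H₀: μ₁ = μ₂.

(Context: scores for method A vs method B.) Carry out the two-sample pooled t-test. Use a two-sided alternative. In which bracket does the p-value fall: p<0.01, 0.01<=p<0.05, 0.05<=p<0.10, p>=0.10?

p-value bracket: p<0.01

x̄₁=31.261, s₁=5.172, n₁=23
x̄₂=60.000, s₂=6.994, n₂=12
s_p² = [22·5.172² + 11·6.994²]/33 = 34.1344
SE = √(s_p²·(1/23+1/12)) = 2.0805
t = (31.261−60.000)/2.0805 = -13.8133
df = 33
p-value (two-sided) = 0.00000
→ bracket: p<0.01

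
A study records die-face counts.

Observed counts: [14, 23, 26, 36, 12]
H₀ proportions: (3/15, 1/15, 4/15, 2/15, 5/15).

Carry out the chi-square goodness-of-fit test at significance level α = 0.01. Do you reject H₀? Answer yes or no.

reject H₀: yes

n = 111; E_i = n·p_i = [22.20, 7.40, 29.60, 14.80, 37.00]
χ² = (14−22.20)²/22.20 + (23−7.40)²/7.40 + (26−29.60)²/29.60 + (36−14.80)²/14.80 + (12−37.00)²/37.00 = 83.6126
df = 4
p-value (upper-tail) = 0.00000
At α=0.01: p < α → reject H₀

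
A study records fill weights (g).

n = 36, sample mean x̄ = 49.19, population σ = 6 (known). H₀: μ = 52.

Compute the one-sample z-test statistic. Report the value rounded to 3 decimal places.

test statistic = -2.810

SE = σ/√n = 6/√36 = 1.0000
z = (x̄−μ₀)/SE = (49.19−52)/1.0000 = -2.8100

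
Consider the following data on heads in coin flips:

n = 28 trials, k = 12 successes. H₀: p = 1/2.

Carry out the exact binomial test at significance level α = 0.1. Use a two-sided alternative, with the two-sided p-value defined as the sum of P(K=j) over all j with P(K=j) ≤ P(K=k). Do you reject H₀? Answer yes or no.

reject H₀: no

Exact binomial: n=28, k=12, p₀=1/2=0.5000
P(X=j) = C(n,j)·p₀^j·(1−p₀)^(n−j); p = Σ P(X=j) over j with P(X=j) ≤ P(X=12)
p-value (two-sided) = 0.57159
At α=0.1: p ≥ α → fail to reject H₀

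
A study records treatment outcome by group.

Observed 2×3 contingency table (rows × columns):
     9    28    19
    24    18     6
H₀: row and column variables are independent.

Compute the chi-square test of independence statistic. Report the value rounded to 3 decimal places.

test statistic = 15.227

Row totals [56, 48], col totals [33, 46, 25], n=104
χ² = (9−17.77)²/17.77 + (28−24.77)²/24.77 + (19−13.46)²/13.46 + (24−15.23)²/15.23 + (18−21.23)²/21.23 + (6−11.54)²/11.54 = 15.2268
df = 2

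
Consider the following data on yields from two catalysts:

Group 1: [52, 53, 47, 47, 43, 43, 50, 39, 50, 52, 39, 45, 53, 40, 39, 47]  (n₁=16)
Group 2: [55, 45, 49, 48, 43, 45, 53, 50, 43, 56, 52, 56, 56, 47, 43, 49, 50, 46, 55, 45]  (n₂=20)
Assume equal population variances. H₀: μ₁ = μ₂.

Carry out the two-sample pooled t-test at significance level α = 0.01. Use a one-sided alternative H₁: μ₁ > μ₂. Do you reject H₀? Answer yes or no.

x̄₁=46.188, s₁=5.205, n₁=16
x̄₂=49.300, s₂=4.669, n₂=20
s_p² = [15·5.205² + 19·4.669²]/34 = 24.1364
SE = √(s_p²·(1/16+1/20)) = 1.6478
t = (46.188−49.300)/1.6478 = -1.8888
df = 34
p-value (one-sided, H₁ greater) = 0.96627
At α=0.01: p ≥ α → fail to reject H₀

reject H₀: no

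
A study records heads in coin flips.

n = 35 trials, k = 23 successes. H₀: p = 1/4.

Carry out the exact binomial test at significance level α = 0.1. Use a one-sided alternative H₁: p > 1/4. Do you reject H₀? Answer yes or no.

Exact binomial: n=35, k=23, p₀=1/4=0.2500
P(X≥23) from Σ C(n,i)·p₀^i·(1−p₀)^(n−i)
p-value (one-sided, H₁ greater) = 0.00000
At α=0.1: p < α → reject H₀

reject H₀: yes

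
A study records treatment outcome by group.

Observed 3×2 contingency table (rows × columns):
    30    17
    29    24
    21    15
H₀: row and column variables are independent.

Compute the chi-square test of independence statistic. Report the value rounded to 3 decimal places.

test statistic = 0.859

Row totals [47, 53, 36], col totals [80, 56], n=136
χ² = (30−27.65)²/27.65 + (17−19.35)²/19.35 + (29−31.18)²/31.18 + (24−21.82)²/21.82 + (21−21.18)²/21.18 + (15−14.82)²/14.82 = 0.8589
df = 2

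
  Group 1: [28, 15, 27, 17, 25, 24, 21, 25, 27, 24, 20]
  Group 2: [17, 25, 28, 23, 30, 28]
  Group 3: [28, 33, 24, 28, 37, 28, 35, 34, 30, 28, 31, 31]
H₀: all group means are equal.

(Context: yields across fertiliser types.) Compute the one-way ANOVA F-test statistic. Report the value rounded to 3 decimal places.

Group means [23.00, 25.17, 30.58], grand mean 26.586
SSB = Σnᵢ(x̄ᵢ−x̄)² = 345.284; SSW = ΣΣ(x−x̄ᵢ)² = 439.750
MSB = 345.284/2 = 172.6422; MSW = 439.750/26 = 16.9135
F = MSB/MSW = 10.2074
df = (2, 26)

test statistic = 10.207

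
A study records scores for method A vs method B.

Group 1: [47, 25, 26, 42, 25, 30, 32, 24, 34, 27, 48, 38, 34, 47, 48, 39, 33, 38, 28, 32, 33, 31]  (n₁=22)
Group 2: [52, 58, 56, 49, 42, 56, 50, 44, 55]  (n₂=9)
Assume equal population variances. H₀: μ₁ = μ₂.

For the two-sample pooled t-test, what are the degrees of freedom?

degrees of freedom = 29

df = n₁ + n₂ − 2 = 22 + 9 − 2 = 29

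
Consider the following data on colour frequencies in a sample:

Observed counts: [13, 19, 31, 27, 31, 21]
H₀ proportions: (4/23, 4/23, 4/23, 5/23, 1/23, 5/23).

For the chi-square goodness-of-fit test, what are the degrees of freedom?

df = k − 1 = 6 − 1 = 5

degrees of freedom = 5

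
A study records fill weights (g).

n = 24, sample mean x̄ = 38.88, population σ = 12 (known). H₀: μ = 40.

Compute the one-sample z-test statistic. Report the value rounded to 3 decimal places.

SE = σ/√n = 12/√24 = 2.4495
z = (x̄−μ₀)/SE = (38.88−40)/2.4495 = -0.4572

test statistic = -0.457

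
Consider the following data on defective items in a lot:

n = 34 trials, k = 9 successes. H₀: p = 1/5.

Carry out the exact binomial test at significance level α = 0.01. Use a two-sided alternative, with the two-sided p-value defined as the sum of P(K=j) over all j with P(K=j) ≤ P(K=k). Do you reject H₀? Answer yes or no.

Exact binomial: n=34, k=9, p₀=1/5=0.2000
P(X=j) = C(n,j)·p₀^j·(1−p₀)^(n−j); p = Σ P(X=j) over j with P(X=j) ≤ P(X=9)
p-value (two-sided) = 0.38876
At α=0.01: p ≥ α → fail to reject H₀

reject H₀: no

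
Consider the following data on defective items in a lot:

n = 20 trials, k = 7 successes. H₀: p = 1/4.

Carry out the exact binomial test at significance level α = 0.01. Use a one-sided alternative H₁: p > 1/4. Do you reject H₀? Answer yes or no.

reject H₀: no

Exact binomial: n=20, k=7, p₀=1/4=0.2500
P(X≥7) from Σ C(n,i)·p₀^i·(1−p₀)^(n−i)
p-value (one-sided, H₁ greater) = 0.21422
At α=0.01: p ≥ α → fail to reject H₀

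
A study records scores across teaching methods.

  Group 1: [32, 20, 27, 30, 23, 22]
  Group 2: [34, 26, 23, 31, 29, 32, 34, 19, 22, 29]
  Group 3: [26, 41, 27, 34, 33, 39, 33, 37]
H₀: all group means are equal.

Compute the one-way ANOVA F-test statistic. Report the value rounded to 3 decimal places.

Group means [25.67, 27.90, 33.75], grand mean 29.292
SSB = Σnᵢ(x̄ᵢ−x̄)² = 257.225; SSW = ΣΣ(x−x̄ᵢ)² = 555.733
MSB = 257.225/2 = 128.6125; MSW = 555.733/21 = 26.4635
F = MSB/MSW = 4.8600
df = (2, 21)

test statistic = 4.860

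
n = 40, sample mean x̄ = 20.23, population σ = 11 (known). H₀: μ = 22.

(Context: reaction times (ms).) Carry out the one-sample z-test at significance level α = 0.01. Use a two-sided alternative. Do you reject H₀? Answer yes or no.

reject H₀: no

SE = σ/√n = 11/√40 = 1.7393
z = (x̄−μ₀)/SE = (20.23−22)/1.7393 = -1.0177
p-value (two-sided) = 0.30883
At α=0.01: p ≥ α → fail to reject H₀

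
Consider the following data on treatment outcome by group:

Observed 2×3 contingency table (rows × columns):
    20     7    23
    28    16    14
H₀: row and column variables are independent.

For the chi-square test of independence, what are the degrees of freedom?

degrees of freedom = 2

df = (r−1)(c−1) = (2−1)·(3−1) = 2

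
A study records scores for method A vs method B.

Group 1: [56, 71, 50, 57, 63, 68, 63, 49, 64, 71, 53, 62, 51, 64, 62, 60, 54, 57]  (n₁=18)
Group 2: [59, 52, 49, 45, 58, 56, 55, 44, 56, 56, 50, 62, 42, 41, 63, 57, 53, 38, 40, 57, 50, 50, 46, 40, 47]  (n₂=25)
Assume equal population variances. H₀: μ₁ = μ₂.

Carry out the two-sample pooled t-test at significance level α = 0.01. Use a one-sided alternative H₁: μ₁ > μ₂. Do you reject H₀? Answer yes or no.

reject H₀: yes

x̄₁=59.722, s₁=6.789, n₁=18
x̄₂=50.640, s₂=7.268, n₂=25
s_p² = [17·6.789² + 24·7.268²]/41 = 50.0334
SE = √(s_p²·(1/18+1/25)) = 2.1865
t = (59.722−50.640)/2.1865 = 4.1537
df = 41
p-value (one-sided, H₁ greater) = 0.00008
At α=0.01: p < α → reject H₀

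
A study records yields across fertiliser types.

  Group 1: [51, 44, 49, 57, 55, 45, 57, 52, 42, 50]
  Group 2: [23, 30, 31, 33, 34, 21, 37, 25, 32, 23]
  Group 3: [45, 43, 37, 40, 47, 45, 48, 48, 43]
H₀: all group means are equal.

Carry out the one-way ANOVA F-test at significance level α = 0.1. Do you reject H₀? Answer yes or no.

reject H₀: yes

Group means [50.20, 28.90, 44.00], grand mean 40.931
SSB = Σnᵢ(x̄ᵢ−x̄)² = 2391.362; SSW = ΣΣ(x−x̄ᵢ)² = 634.500
MSB = 2391.362/2 = 1195.6810; MSW = 634.500/26 = 24.4038
F = MSB/MSW = 48.9956
df = (2, 26)
p-value (upper-tail) = 0.00000
At α=0.1: p < α → reject H₀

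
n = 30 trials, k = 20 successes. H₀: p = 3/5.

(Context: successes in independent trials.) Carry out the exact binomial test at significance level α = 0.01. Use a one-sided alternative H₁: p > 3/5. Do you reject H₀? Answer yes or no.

reject H₀: no

Exact binomial: n=30, k=20, p₀=3/5=0.6000
P(X≥20) from Σ C(n,i)·p₀^i·(1−p₀)^(n−i)
p-value (one-sided, H₁ greater) = 0.29147
At α=0.01: p ≥ α → fail to reject H₀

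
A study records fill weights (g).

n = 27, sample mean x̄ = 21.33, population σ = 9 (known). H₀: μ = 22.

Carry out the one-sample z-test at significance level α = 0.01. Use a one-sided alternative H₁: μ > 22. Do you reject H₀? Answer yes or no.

SE = σ/√n = 9/√27 = 1.7321
z = (x̄−μ₀)/SE = (21.33−22)/1.7321 = -0.3868
p-value (one-sided, H₁ greater) = 0.65056
At α=0.01: p ≥ α → fail to reject H₀

reject H₀: no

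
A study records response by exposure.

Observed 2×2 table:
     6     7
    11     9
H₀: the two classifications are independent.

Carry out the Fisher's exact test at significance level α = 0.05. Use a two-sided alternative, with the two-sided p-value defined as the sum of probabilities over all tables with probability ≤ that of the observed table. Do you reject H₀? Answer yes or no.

Margins: r₁=13, r₂=20, c₁=17, c₂=16, n=33
p_obs = C(13,6)·C(20,11)/C(33,17); sum pmf over tables with pmf ≤ p_obs
p-value (two-sided) = 0.72828
At α=0.05: p ≥ α → fail to reject H₀

reject H₀: no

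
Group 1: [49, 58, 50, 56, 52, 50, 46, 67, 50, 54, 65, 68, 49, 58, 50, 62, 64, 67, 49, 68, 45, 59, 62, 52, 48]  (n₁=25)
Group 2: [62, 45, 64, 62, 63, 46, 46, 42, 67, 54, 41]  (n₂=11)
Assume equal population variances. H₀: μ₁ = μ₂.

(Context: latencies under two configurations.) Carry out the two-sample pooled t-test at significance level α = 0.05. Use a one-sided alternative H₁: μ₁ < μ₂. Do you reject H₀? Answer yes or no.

reject H₀: no

x̄₁=55.920, s₁=7.571, n₁=25
x̄₂=53.818, s₂=9.998, n₂=11
s_p² = [24·7.571² + 10·9.998²]/34 = 69.8670
SE = √(s_p²·(1/25+1/11)) = 3.0243
t = (55.920−53.818)/3.0243 = 0.6950
df = 34
p-value (one-sided, H₁ less) = 0.75411
At α=0.05: p ≥ α → fail to reject H₀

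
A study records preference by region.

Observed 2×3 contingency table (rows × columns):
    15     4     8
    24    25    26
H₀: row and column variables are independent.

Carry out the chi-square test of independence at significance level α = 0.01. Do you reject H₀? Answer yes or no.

reject H₀: no

Row totals [27, 75], col totals [39, 29, 34], n=102
χ² = (15−10.32)²/10.32 + (4−7.68)²/7.68 + (8−9.00)²/9.00 + (24−28.68)²/28.68 + (25−21.32)²/21.32 + (26−25.00)²/25.00 = 5.4268
df = 2
p-value (upper-tail) = 0.06631
At α=0.01: p ≥ α → fail to reject H₀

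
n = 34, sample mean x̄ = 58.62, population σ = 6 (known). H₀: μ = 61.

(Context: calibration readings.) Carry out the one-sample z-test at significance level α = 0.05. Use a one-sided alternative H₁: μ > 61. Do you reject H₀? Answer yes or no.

reject H₀: no

SE = σ/√n = 6/√34 = 1.0290
z = (x̄−μ₀)/SE = (58.62−61)/1.0290 = -2.3129
p-value (one-sided, H₁ greater) = 0.98964
At α=0.05: p ≥ α → fail to reject H₀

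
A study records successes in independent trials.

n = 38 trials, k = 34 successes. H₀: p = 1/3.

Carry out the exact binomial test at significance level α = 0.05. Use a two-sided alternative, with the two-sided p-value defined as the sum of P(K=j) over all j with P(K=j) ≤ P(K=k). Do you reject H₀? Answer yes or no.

Exact binomial: n=38, k=34, p₀=1/3=0.3333
P(X=j) = C(n,j)·p₀^j·(1−p₀)^(n−j); p = Σ P(X=j) over j with P(X=j) ≤ P(X=34)
p-value (two-sided) = 0.00000
At α=0.05: p < α → reject H₀

reject H₀: yes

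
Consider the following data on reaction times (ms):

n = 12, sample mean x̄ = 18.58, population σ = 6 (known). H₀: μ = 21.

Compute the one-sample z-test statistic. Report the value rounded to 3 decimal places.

test statistic = -1.397

SE = σ/√n = 6/√12 = 1.7321
z = (x̄−μ₀)/SE = (18.58−21)/1.7321 = -1.3972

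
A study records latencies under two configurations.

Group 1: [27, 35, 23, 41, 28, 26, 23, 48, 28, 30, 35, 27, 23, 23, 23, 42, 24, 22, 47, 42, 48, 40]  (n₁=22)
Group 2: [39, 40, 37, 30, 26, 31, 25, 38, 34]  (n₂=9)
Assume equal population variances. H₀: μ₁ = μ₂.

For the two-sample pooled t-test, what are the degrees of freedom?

df = n₁ + n₂ − 2 = 22 + 9 − 2 = 29

degrees of freedom = 29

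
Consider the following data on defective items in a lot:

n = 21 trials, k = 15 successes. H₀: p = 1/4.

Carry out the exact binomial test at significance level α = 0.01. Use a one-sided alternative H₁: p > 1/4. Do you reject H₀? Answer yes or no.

reject H₀: yes

Exact binomial: n=21, k=15, p₀=1/4=0.2500
P(X≥15) from Σ C(n,i)·p₀^i·(1−p₀)^(n−i)
p-value (one-sided, H₁ greater) = 0.00001
At α=0.01: p < α → reject H₀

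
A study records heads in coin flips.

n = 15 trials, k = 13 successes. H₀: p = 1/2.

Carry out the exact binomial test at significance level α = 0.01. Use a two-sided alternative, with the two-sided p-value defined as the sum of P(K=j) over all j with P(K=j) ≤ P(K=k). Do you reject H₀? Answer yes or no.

reject H₀: yes

Exact binomial: n=15, k=13, p₀=1/2=0.5000
P(X=j) = C(n,j)·p₀^j·(1−p₀)^(n−j); p = Σ P(X=j) over j with P(X=j) ≤ P(X=13)
p-value (two-sided) = 0.00739
At α=0.01: p < α → reject H₀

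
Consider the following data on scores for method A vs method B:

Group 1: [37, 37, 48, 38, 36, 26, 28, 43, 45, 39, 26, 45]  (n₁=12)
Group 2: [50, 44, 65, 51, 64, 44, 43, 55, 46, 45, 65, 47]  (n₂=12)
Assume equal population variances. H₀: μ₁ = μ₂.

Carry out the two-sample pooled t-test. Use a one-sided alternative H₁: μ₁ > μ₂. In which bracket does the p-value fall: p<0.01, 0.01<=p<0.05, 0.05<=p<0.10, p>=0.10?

x̄₁=37.333, s₁=7.463, n₁=12
x̄₂=51.583, s₂=8.597, n₂=12
s_p² = [11·7.463² + 11·8.597²]/22 = 64.7992
SE = √(s_p²·(1/12+1/12)) = 3.2863
t = (37.333−51.583)/3.2863 = -4.3362
df = 22
p-value (one-sided, H₁ greater) = 0.99987
→ bracket: p>=0.10

p-value bracket: p>=0.10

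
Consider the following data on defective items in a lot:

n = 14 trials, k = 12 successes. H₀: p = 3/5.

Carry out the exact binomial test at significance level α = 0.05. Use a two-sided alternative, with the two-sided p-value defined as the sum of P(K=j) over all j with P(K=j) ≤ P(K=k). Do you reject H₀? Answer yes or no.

reject H₀: no

Exact binomial: n=14, k=12, p₀=3/5=0.6000
P(X=j) = C(n,j)·p₀^j·(1−p₀)^(n−j); p = Σ P(X=j) over j with P(X=j) ≤ P(X=12)
p-value (two-sided) = 0.05730
At α=0.05: p ≥ α → fail to reject H₀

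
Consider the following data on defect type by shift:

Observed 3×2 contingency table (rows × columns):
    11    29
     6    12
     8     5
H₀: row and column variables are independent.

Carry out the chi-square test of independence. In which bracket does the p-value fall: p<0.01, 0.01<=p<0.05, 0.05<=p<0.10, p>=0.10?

Row totals [40, 18, 13], col totals [25, 46], n=71
χ² = (11−14.08)²/14.08 + (29−25.92)²/25.92 + (6−6.34)²/6.34 + (12−11.66)²/11.66 + (8−4.58)²/4.58 + (5−8.42)²/8.42 = 5.0202
df = 2
p-value (upper-tail) = 0.08126
→ bracket: 0.05<=p<0.10

p-value bracket: 0.05<=p<0.10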